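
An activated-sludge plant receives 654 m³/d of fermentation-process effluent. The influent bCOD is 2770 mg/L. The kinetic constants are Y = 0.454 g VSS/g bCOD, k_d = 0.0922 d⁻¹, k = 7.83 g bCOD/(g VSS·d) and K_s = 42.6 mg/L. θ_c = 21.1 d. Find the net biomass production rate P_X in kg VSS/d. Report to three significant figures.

For a completely mixed reactor with recycle the Lawrence–McCarty relation gives S = K_s·(1 + k_d·θ_c) / [θ_c·(Y·k − k_d) − 1] = 42.6 × (1 + 0.0922 × 21.1) / [21.1 × (0.454 × 7.83 − 0.0922) − 1] = 125.5 / 72.06 = 1.741 mg/L.
The observed yield is Y_obs = Y/(1 + k_d·θ_c) = 0.454 / (1 + 0.0922 × 21.1) = 0.454 / 2.945 = 0.1541 g VSS per g bCOD removed.
ΔS = 2770 − 1.74 = 2768 mg/L, so the substrate removal rate is 654 × 2768/1000 = 1810 kg bCOD/d.
Biomass produced: P_X = Y_obs·Q·ΔS = 0.1541 × 1810 ≈ 279.1 kg VSS/d.

P_X ≈ 279 kg VSS/d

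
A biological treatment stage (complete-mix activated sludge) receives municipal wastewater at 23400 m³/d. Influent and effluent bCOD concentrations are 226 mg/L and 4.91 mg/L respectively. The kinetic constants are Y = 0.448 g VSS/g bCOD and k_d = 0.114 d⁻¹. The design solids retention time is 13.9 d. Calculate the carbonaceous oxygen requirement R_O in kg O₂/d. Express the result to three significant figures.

Y_obs = Y / (1 + k_d θ_c) = 0.448 / (1 + 0.114 × 13.9) = 0.448 / 2.585 = 0.1733.
Q·(S₀ − S) = 23400 × (226 − 4.91) × 10⁻³ = 5174 kg/d removed.
P_X = Y_obs·Q·(S₀ − S) = 0.1733 × 5174 = 896.7 kg VSS/d.
R_O = Q·(S₀ − S) − 1.42·P_X = 5174 − 1.42 × 896.7 = 3900 kg O₂/d.

R_O ≈ 3900 kg O₂/d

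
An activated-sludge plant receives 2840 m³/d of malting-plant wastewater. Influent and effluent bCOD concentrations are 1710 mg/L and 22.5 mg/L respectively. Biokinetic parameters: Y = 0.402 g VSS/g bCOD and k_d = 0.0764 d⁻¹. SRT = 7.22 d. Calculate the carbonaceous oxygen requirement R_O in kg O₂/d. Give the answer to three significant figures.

R_O ≈ 3030 kg O₂/d

Correct the yield for decay: Y_obs = Y/(1 + k_d θ_c) = 0.402 / (1 + 0.0764 × 7.22) = 0.402 / 1.552 = 0.2591.
Substrate removed = Q·(S₀ − S) = 2840 m³/d × (1710 − 22.5) g/m³ = 4.79×10^6 g/d = 4792 kg/d.
P_X = Y_obs·Q·(S₀ − S) = 0.2591 × 4792 = 1242 kg VSS/d.
R_O = Q·(S₀ − S) − 1.42·P_X = 4792 − 1.42 × 1242 = 3029 kg O₂/d.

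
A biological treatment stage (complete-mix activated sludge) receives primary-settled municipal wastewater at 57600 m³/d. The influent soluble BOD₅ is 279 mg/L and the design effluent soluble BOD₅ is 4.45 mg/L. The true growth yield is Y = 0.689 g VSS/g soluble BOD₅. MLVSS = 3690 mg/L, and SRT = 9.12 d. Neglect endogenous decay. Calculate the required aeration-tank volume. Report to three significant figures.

With k_d = 0 the design equation reduces to V = Y Q (S₀−S) θ_c / X = 0.689 × 57600 × (279 − 4.45) × 9.12 / 3690 = 26930 m³.

V ≈ 26900 m³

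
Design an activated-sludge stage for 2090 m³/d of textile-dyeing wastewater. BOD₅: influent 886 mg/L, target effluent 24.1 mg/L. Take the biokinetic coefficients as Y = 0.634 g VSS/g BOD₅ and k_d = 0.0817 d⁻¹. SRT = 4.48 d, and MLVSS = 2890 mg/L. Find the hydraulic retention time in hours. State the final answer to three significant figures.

τ ≈ 14.9 h

Rearranging the biomass balance for a CMAS with decay, V = Y·Q·ΔS·θ_c / [X·(1+k_d θ_c)] = 0.634 × 2090 × (886 − 24.1) × 4.48 / [2890 × (1 + 0.0817 × 4.48)] = 5.12×10^6 / 3948 = 1296 m³.
Hydraulic retention time τ = V/Q = 1296 / 2090 = 0.6201 d = 14.88 h.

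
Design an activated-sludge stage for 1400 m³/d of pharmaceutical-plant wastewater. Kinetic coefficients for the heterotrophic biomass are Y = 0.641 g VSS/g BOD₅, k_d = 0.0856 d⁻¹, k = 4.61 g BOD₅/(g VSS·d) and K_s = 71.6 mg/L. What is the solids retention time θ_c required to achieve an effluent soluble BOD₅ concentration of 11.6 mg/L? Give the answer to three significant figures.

Specific growth rate at S = 11.6 mg/L: μ = YkS/(K_s+S) = 0.641·4.61·11.6/(71.6+11.6) = 0.4120 d⁻¹.
1/θ_c = 0.4120 − 0.0856 = 0.3264 d⁻¹, so θ_c = 3.064 d.

θ_c ≈ 3.06 d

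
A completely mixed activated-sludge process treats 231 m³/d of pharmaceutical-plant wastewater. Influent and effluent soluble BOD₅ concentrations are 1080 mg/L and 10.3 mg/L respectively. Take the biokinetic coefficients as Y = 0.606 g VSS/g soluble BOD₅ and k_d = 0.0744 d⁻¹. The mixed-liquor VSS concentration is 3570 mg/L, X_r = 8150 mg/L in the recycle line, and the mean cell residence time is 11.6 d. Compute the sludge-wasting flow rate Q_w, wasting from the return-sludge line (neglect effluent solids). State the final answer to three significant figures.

Steady-state biomass mass balance: V·X·(1 + k_d·θ_c) = Y·Q·(S₀ − S)·θ_c, so V = 0.606 × 231 × (1080 − 10.3) × 11.6 / [3570 × (1 + 0.0744 × 11.6)] = 1.74×10^6 / 6651 = 261.2 m³.
θ_c = V·X/(Q_w·X_r) when wasting from the recycle, so Q_w = V·X/(θ_c·X_r) = 261.2 × 3570 / (11.6 × 8150) = 9.862 m³/d.

Q_w ≈ 9.86 m³/d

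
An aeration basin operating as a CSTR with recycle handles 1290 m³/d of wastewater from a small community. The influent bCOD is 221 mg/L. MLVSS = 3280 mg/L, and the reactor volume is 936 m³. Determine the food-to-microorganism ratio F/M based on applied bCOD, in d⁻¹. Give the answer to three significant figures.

F/M ≈ 0.0929 d⁻¹

Food-to-microorganism ratio F/M = Q S₀ / (V X) = 1290 × 221 / (936.0 × 3280) = 0.09286 d⁻¹.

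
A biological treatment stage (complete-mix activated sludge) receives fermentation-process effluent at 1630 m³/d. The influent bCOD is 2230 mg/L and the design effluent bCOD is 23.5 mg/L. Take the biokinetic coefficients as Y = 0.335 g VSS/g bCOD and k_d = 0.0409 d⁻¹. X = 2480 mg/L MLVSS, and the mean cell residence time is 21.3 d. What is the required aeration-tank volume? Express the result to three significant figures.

V ≈ 5530 m³

Steady-state biomass mass balance: V·X·(1 + k_d·θ_c) = Y·Q·(S₀ − S)·θ_c, so V = 0.335 × 1630 × (2230 − 23.5) × 21.3 / [2480 × (1 + 0.0409 × 21.3)] = 2.57×10^7 / 4641 = 5530 m³.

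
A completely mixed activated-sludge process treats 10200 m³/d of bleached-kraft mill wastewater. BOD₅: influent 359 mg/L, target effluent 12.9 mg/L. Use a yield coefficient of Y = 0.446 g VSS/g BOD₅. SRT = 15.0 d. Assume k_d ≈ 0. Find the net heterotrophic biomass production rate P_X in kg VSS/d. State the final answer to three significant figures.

Since k_d ≈ 0, Y_obs = Y = 0.446 g VSS/g BOD₅.
Substrate removed = Q·(S₀ − S) = 10200 m³/d × (359 − 12.9) g/m³ = 3.53×10^6 g/d = 3530 kg/d.
Biomass produced: P_X = Y_obs·Q·ΔS = 0.4460 × 3530 ≈ 1574 kg VSS/d.

P_X ≈ 1570 kg VSS/d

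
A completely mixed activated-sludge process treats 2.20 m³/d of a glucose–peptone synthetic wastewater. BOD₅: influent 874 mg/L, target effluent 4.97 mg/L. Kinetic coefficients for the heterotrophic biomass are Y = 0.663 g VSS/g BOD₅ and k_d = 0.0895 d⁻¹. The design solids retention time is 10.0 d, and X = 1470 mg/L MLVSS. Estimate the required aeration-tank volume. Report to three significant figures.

Rearranging the biomass balance for a CMAS with decay, V = Y·Q·ΔS·θ_c / [X·(1+k_d θ_c)] = 0.663 × 2.20 × (874 − 4.97) × 10.0 / [1470 × (1 + 0.0895 × 10.0)] = 1.27×10^4 / 2786 = 4.550 m³.

V ≈ 4.55 m³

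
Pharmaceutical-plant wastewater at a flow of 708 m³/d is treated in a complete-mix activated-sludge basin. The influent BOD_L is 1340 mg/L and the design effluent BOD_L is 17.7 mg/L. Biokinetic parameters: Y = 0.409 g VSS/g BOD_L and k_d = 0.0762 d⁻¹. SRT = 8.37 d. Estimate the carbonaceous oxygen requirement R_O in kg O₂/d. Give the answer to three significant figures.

R_O ≈ 604 kg O₂/d

Y_obs = Y / (1 + k_d θ_c) = 0.409 / (1 + 0.0762 × 8.37) = 0.409 / 1.638 = 0.2497.
Q·(S₀ − S) = 708 × (1340 − 17.7) × 10⁻³ = 936.2 kg/d removed.
Net sludge production P_X = 0.2497 × 936.2 = 233.8 kg VSS/d.
Carbonaceous O₂ demand = substrate oxidised − cell-mass equivalent = 936.2 − 1.42 × 233.8 = 604.2 kg O₂/d.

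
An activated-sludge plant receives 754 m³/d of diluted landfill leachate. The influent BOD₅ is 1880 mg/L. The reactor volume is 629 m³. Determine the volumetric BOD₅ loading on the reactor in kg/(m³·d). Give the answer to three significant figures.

L_v ≈ 2.25 kg BOD₅/(m³·d)

L_v = Q S₀ / V = 754 × 1880 × 10⁻³ / 629.0 = 2.254 kg/(m³·d).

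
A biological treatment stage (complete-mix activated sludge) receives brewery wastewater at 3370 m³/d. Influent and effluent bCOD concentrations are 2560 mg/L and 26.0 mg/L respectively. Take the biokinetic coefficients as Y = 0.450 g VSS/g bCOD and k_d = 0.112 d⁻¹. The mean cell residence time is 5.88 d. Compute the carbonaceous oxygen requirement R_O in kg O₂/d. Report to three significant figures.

R_O ≈ 5250 kg O₂/d

Y_obs = Y / (1 + k_d θ_c) = 0.450 / (1 + 0.112 × 5.88) = 0.450 / 1.659 = 0.2713.
Q·(S₀ − S) = 3370 × (2560 − 26.0) × 10⁻³ = 8540 kg/d removed.
Net sludge production P_X = 0.2713 × 8540 = 2317 kg VSS/d.
R_O = Q·(S₀ − S) − 1.42·P_X = 8540 − 1.42 × 2317 = 5250 kg O₂/d.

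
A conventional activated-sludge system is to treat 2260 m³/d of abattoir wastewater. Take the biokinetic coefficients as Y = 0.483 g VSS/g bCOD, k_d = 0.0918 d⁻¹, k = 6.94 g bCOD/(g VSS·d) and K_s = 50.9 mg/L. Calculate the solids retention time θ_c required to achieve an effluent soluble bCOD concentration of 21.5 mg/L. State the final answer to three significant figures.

θ_c ≈ 1.11 d

From 1/θ_c = Y·k·S/(K_s + S) − k_d: Y·k·S/(K_s+S) = 0.483 × 6.94 × 21.5 / (50.9 + 21.5) = 0.9954 d⁻¹.
θ_c = 1/(μ − k_d) = 1/(0.9954 − 0.0918) = 1/0.9036 = 1.107 d.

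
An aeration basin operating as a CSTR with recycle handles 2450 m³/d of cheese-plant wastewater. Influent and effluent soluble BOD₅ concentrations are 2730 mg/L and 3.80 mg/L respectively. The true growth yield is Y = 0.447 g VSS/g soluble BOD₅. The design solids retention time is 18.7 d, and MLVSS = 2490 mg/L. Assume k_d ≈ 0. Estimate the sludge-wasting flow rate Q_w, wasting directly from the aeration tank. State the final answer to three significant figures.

V·X = Y·Q·ΔS·θ_c gives V = 0.447 × 2450 × (2730 − 3.80) × 18.7 / 2490 = 22422 m³.
With mixed-liquor wasting, θ_c = V/Q_w, so Q_w = V/θ_c = 22422/18.7 = 1199 m³/d.

Q_w ≈ 1200 m³/d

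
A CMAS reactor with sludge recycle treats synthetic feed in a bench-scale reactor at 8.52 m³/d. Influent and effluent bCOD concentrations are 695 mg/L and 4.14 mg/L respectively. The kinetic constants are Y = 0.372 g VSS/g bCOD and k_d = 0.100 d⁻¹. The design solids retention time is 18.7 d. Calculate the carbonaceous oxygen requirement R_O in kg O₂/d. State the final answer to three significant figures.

R_O ≈ 4.80 kg O₂/d

Y_obs = Y / (1 + k_d θ_c) = 0.372 / (1 + 0.100 × 18.7) = 0.372 / 2.870 = 0.1296.
Q·(S₀ − S) = 8.52 × (695 − 4.14) × 10⁻³ = 5.886 kg/d removed.
Net sludge production P_X = 0.1296 × 5.886 = 0.7629 kg VSS/d.
Carbonaceous O₂ demand = substrate oxidised − cell-mass equivalent = 5.886 − 1.42 × 0.7629 = 4.803 kg O₂/d.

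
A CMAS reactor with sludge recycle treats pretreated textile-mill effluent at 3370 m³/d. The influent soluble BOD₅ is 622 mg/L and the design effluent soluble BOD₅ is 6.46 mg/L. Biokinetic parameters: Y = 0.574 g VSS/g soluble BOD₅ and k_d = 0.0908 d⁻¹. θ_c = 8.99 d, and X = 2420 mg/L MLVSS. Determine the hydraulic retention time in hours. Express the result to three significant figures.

τ ≈ 17.3 h

Rearranging the biomass balance for a CMAS with decay, V = Y·Q·ΔS·θ_c / [X·(1+k_d θ_c)] = 0.574 × 3370 × (622 − 6.46) × 8.99 / [2420 × (1 + 0.0908 × 8.99)] = 1.07×10^7 / 4395 = 2435 m³.
Hydraulic retention time τ = V/Q = 2435 / 3370 = 0.7226 d = 17.34 h.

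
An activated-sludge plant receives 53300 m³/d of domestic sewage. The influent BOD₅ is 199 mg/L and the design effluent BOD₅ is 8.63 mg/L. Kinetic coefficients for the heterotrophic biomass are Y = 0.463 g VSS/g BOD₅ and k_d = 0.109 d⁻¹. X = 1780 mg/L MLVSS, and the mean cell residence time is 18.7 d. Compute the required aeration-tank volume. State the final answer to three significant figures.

V ≈ 16200 m³

Rearranging the biomass balance for a CMAS with decay, V = Y·Q·ΔS·θ_c / [X·(1+k_d θ_c)] = 0.463 × 53300 × (199 − 8.63) × 18.7 / [1780 × (1 + 0.109 × 18.7)] = 8.79×10^7 / 5408 = 16244 m³.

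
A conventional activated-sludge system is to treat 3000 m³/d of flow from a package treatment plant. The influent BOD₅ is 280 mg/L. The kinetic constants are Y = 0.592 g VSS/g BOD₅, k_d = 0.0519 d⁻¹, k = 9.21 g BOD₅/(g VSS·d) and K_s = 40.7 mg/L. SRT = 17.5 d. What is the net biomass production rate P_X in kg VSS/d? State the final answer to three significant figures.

P_X ≈ 260 kg VSS/d

From the Monod/SRT balance for a CMAS, S = K_s·(1+k_d θ_c)/[θ_c·(Y k − k_d) − 1] = 40.7 × (1 + 0.0519 × 17.5) / [17.5 × (0.592 × 9.21 − 0.0519) − 1] = 77.67 / 93.51 = 0.8306 mg/L.
Y_obs = Y / (1 + k_d θ_c) = 0.592 / (1 + 0.0519 × 17.5) = 0.592 / 1.908 = 0.3102.
Substrate removed = Q·(S₀ − S) = 3000 m³/d × (280 − 0.831) g/m³ = 8.38×10^5 g/d = 837.5 kg/d.
P_X = Y_obs · Q(S₀ − S) = 0.3102 × 837.5 = 259.8 kg VSS/d.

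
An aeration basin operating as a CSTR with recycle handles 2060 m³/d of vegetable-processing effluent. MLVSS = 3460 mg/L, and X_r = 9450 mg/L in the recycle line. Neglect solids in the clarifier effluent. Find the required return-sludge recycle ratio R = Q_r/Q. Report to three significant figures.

R ≈ 0.578

R = Q_r/Q = X/(X_r − X) = 3460 / (9450 − 3460) = 0.5776.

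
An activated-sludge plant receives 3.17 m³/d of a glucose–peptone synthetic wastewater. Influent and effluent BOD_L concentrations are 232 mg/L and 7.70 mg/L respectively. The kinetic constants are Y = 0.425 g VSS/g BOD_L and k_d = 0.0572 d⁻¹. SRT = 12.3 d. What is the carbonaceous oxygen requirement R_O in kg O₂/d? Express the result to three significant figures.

R_O ≈ 0.459 kg O₂/d

Correct the yield for decay: Y_obs = Y/(1 + k_d θ_c) = 0.425 / (1 + 0.0572 × 12.3) = 0.425 / 1.704 = 0.2495.
Mass of BOD_L removed per day: Q(S₀ − S) = 3.17 × 224.3 g/m³ = 0.7110 kg/d.
Net sludge production P_X = 0.2495 × 0.7110 = 0.1774 kg VSS/d.
Carbonaceous O₂ demand = substrate oxidised − cell-mass equivalent = 0.7110 − 1.42 × 0.1774 = 0.4591 kg O₂/d.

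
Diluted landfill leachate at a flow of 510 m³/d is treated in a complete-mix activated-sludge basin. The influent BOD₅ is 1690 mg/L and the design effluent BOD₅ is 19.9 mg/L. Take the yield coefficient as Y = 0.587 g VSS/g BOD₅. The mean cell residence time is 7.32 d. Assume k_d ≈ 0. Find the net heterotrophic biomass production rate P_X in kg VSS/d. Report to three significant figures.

P_X ≈ 500 kg VSS/d

Since k_d ≈ 0, Y_obs = Y = 0.587 g VSS/g BOD₅.
Q·(S₀ − S) = 510 × (1690 − 19.9) × 10⁻³ = 851.8 kg/d removed.
So the net sludge growth is P_X = 0.5870 × 851.8 = 500.0 kg VSS/d.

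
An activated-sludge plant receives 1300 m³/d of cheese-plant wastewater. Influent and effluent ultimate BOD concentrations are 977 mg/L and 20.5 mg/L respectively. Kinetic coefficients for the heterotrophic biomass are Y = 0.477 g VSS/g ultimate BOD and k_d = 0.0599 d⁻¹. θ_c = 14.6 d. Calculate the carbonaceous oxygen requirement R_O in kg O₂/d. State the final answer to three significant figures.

Y_obs = Y / (1 + k_d θ_c) = 0.477 / (1 + 0.0599 × 14.6) = 0.477 / 1.875 = 0.2545.
Substrate removed = Q·(S₀ − S) = 1300 m³/d × (977 − 20.5) g/m³ = 1.24×10^6 g/d = 1243 kg/d.
P_X = Y_obs·Q·(S₀ − S) = 0.2545 × 1243 = 316.4 kg VSS/d.
Carbonaceous O₂ demand = substrate oxidised − cell-mass equivalent = 1243 − 1.42 × 316.4 = 794.1 kg O₂/d.

R_O ≈ 794 kg O₂/d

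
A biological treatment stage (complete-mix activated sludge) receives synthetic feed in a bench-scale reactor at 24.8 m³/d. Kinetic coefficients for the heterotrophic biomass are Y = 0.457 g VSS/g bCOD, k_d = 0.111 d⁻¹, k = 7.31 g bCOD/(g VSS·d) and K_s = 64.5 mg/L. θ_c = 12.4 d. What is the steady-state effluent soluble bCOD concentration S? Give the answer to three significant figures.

S ≈ 3.93 mg/L

Effluent substrate depends only on kinetics and SRT: S = K_s(1 + k_d θ_c) / [θ_c(Yk − k_d) − 1] = 64.5 × (1 + 0.111 × 12.4) / [12.4 × (0.457 × 7.31 − 0.111) − 1] = 153.3 / 39.05 = 3.925 mg/L.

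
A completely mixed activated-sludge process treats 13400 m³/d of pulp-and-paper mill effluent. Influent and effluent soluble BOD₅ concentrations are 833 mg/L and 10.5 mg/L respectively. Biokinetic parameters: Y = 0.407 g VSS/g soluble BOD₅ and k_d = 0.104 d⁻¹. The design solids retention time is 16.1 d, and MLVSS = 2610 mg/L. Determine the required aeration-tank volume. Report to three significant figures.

From the SRT design equation V = Y Q (S₀−S) θ_c / [X (1 + k_d θ_c)] = 0.407 × 13400 × (833 − 10.5) × 16.1 / [2610 × (1 + 0.104 × 16.1)] = 7.22×10^7 / 6980 = 10347 m³.

V ≈ 10300 m³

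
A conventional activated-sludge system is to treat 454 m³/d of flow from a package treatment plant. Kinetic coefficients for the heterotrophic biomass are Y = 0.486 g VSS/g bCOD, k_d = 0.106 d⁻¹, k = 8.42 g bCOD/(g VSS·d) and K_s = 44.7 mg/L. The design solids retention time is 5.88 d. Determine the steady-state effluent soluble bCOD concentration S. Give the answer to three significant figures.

Effluent substrate depends only on kinetics and SRT: S = K_s(1 + k_d θ_c) / [θ_c(Yk − k_d) − 1] = 44.7 × (1 + 0.106 × 5.88) / [5.88 × (0.486 × 8.42 − 0.106) − 1] = 72.56 / 22.44 = 3.234 mg/L.

S ≈ 3.23 mg/L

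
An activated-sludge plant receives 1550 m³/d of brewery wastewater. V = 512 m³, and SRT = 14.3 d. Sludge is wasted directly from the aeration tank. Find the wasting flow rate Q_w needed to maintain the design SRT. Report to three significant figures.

With mixed-liquor wasting, θ_c = V/Q_w, so Q_w = V/θ_c = 512.0/14.3 = 35.80 m³/d.

Q_w ≈ 35.8 m³/d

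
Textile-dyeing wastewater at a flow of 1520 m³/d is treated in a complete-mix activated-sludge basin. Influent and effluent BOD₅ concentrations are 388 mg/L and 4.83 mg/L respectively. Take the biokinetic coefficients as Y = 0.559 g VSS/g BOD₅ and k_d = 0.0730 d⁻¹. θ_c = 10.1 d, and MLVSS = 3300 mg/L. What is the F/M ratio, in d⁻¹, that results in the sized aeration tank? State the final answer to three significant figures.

F/M ≈ 0.312 d⁻¹

Rearranging the biomass balance for a CMAS with decay, V = Y·Q·ΔS·θ_c / [X·(1+k_d θ_c)] = 0.559 × 1520 × (388 − 4.83) × 10.1 / [3300 × (1 + 0.0730 × 10.1)] = 3.29×10^6 / 5733 = 573.6 m³.
F/M = Q·S₀ / (V·X) = 1520 × 388 / (573.6 × 3300) = 0.3116 g BOD₅·(g VSS·d)⁻¹.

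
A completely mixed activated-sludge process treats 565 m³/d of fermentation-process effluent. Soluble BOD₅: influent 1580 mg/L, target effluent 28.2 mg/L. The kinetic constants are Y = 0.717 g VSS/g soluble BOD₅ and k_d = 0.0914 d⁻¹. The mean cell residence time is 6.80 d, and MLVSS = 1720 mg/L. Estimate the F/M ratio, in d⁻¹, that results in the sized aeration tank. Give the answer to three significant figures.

Rearranging the biomass balance for a CMAS with decay, V = Y·Q·ΔS·θ_c / [X·(1+k_d θ_c)] = 0.717 × 565 × (1580 − 28.2) × 6.80 / [1720 × (1 + 0.0914 × 6.80)] = 4.27×10^6 / 2789 = 1533 m³.
F/M = Q·S₀ / (V·X) = 565 × 1580 / (1533 × 1720) = 0.3386 g soluble BOD₅·(g VSS·d)⁻¹.

F/M ≈ 0.339 d⁻¹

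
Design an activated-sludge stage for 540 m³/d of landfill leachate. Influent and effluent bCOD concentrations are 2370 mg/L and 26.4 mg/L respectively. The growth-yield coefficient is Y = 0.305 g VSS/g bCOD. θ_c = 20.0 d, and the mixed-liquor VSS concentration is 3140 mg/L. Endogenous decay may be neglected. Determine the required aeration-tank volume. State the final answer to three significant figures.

Biomass mass balance (decay neglected): V·X = Y·Q·(S₀ − S)·θ_c, so V = 0.305 × 540 × (2370 − 26.4) × 20.0 / 3140 = 2459 m³.

V ≈ 2460 m³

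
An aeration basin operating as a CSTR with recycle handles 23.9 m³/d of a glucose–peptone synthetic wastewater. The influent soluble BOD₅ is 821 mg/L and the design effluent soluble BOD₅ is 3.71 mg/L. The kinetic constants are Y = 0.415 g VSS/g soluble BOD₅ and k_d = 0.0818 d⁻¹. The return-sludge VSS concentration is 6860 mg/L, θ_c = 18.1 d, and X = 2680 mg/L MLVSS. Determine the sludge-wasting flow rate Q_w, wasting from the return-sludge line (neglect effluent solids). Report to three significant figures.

Rearranging the biomass balance for a CMAS with decay, V = Y·Q·ΔS·θ_c / [X·(1+k_d θ_c)] = 0.415 × 23.9 × (821 − 3.71) × 18.1 / [2680 × (1 + 0.0818 × 18.1)] = 1.47×10^5 / 6648 = 22.07 m³.
θ_c = V·X/(Q_w·X_r) when wasting from the recycle, so Q_w = V·X/(θ_c·X_r) = 22.07 × 2680 / (18.1 × 6860) = 0.4764 m³/d.

Q_w ≈ 0.476 m³/d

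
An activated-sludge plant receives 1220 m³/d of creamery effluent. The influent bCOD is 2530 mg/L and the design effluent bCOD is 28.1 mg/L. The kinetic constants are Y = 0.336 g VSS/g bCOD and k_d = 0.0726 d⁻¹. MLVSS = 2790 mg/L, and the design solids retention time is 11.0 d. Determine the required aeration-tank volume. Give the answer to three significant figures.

V ≈ 2250 m³

From the SRT design equation V = Y Q (S₀−S) θ_c / [X (1 + k_d θ_c)] = 0.336 × 1220 × (2530 − 28.1) × 11.0 / [2790 × (1 + 0.0726 × 11.0)] = 1.13×10^7 / 5018 = 2248 m³.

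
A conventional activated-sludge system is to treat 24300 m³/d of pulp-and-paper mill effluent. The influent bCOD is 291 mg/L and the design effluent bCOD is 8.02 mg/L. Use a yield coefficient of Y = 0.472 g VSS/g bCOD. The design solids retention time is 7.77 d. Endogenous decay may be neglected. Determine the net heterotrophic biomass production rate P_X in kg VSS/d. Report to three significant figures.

P_X ≈ 3250 kg VSS/d

With endogenous decay neglected, the observed yield equals the true yield: Y_obs = Y = 0.472 g VSS/g bCOD.
ΔS = 291 − 8.02 = 283.0 mg/L, so the substrate removal rate is 24300 × 283.0/1000 = 6876 kg bCOD/d.
P_X = Y_obs · Q(S₀ − S) = 0.4720 × 6876 = 3246 kg VSS/d.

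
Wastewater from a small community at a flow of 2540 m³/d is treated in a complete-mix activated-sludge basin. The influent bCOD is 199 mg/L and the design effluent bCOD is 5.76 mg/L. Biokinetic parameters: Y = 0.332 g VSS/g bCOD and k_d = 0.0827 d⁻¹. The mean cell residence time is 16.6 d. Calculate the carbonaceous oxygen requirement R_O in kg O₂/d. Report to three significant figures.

The observed yield is Y_obs = Y/(1 + k_d·θ_c) = 0.332 / (1 + 0.0827 × 16.6) = 0.332 / 2.373 = 0.1399 g VSS per g bCOD removed.
Substrate removed = Q·(S₀ − S) = 2540 m³/d × (199 − 5.76) g/m³ = 4.91×10^5 g/d = 490.8 kg/d.
Net sludge production P_X = 0.1399 × 490.8 = 68.68 kg VSS/d.
R_O = Q·(S₀ − S) − 1.42·P_X = 490.8 − 1.42 × 68.68 = 393.3 kg O₂/d.

R_O ≈ 393 kg O₂/d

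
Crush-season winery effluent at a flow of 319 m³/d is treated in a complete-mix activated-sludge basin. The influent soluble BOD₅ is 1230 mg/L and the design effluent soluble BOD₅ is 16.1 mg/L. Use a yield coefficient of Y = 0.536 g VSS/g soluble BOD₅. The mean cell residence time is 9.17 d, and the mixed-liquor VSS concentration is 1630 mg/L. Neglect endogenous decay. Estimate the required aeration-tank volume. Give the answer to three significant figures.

V·X = Y·Q·ΔS·θ_c gives V = 0.536 × 319 × (1230 − 16.1) × 9.17 / 1630 = 1168 m³.

V ≈ 1170 m³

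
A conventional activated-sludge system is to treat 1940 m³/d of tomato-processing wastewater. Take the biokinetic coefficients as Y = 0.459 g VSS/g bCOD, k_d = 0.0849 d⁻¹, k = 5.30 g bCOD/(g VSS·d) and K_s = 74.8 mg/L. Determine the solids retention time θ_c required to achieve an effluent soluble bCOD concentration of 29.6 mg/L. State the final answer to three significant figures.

θ_c ≈ 1.65 d

At the target effluent, Y k S/(K_s+S) = 0.459×5.30×29.6/104.4 = 0.6897 d⁻¹.
θ_c = 1/(μ − k_d) = 1/(0.6897 − 0.0849) = 1/0.6048 = 1.653 d.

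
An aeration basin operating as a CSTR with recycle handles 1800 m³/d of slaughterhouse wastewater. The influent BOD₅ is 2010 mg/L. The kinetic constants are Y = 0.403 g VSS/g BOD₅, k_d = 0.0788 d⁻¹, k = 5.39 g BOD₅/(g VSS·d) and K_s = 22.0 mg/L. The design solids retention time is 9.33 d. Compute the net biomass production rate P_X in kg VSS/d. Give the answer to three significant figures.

From the Monod/SRT balance for a CMAS, S = K_s·(1+k_d θ_c)/[θ_c·(Y k − k_d) − 1] = 22.0 × (1 + 0.0788 × 9.33) / [9.33 × (0.403 × 5.39 − 0.0788) − 1] = 38.17 / 18.53 = 2.060 mg/L.
The observed yield is Y_obs = Y/(1 + k_d·θ_c) = 0.403 / (1 + 0.0788 × 9.33) = 0.403 / 1.735 = 0.2322 g VSS per g BOD₅ removed.
Q·(S₀ − S) = 1800 × (2010 − 2.06) × 10⁻³ = 3614 kg/d removed.
Biomass produced: P_X = Y_obs·Q·ΔS = 0.2322 × 3614 ≈ 839.4 kg VSS/d.

P_X ≈ 839 kg VSS/d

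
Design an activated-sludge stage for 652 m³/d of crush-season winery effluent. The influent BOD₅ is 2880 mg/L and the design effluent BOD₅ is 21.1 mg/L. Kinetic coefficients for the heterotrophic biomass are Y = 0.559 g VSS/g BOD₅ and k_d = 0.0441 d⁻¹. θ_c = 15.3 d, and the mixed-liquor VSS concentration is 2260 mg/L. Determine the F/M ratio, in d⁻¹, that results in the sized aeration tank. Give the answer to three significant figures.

F/M ≈ 0.197 d⁻¹

Steady-state biomass mass balance: V·X·(1 + k_d·θ_c) = Y·Q·(S₀ − S)·θ_c, so V = 0.559 × 652 × (2880 − 21.1) × 15.3 / [2260 × (1 + 0.0441 × 15.3)] = 1.59×10^7 / 3785 = 4212 m³.
F/M = applied load / biomass = Q·S₀/(V·X) = 652 × 2880 / (4212 × 2260) = 0.1973 d⁻¹.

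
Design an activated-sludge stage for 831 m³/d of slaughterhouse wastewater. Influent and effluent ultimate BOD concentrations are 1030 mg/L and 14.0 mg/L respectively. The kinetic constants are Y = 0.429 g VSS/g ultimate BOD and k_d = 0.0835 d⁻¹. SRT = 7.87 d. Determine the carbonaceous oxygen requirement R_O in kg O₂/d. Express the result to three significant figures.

R_O ≈ 534 kg O₂/d

Y_obs = Y / (1 + k_d θ_c) = 0.429 / (1 + 0.0835 × 7.87) = 0.429 / 1.657 = 0.2589.
Q·(S₀ − S) = 831 × (1030 − 14.0) × 10⁻³ = 844.3 kg/d removed.
Biomass synthesised: P_X = Y_obs × 844.3 = 218.6 kg VSS/d.
R_O = Q·(S₀ − S) − 1.42·P_X = 844.3 − 1.42 × 218.6 = 533.9 kg O₂/d.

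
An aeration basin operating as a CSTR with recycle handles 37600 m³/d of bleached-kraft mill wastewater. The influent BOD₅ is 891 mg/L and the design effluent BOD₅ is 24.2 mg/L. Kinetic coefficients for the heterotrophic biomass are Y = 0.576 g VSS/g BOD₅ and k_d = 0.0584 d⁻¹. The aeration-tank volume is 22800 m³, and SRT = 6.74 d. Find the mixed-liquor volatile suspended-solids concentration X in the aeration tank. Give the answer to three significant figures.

X ≈ 3980 mg/L

Solving the biomass balance for X: X = Y Q (S₀−S) θ_c / [V (1+k_d θ_c)] = 0.576 × 37600 × (891 − 24.2) × 6.74 / [22800 × (1 + 0.0584 × 6.74)] = 3982 mg/L.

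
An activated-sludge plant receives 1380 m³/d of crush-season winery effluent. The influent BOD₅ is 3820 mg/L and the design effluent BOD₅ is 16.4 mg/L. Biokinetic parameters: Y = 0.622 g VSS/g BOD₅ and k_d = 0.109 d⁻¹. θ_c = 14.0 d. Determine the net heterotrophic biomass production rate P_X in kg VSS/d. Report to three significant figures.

P_X ≈ 1290 kg VSS/d

The observed yield is Y_obs = Y/(1 + k_d·θ_c) = 0.622 / (1 + 0.109 × 14.0) = 0.622 / 2.526 = 0.2462 g VSS per g BOD₅ removed.
Substrate removed = Q·(S₀ − S) = 1380 m³/d × (3820 − 16.4) g/m³ = 5.25×10^6 g/d = 5249 kg/d.
P_X = Y_obs · Q(S₀ − S) = 0.2462 × 5249 = 1293 kg VSS/d.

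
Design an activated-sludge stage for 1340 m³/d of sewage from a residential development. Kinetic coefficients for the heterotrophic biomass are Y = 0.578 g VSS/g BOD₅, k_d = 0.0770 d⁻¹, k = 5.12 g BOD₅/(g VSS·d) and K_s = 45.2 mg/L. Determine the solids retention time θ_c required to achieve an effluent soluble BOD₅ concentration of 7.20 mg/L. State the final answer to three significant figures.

At the target effluent, Y k S/(K_s+S) = 0.578×5.12×7.20/52.40 = 0.4066 d⁻¹.
θ_c = 1/(μ − k_d) = 1/(0.4066 − 0.0770) = 1/0.3296 = 3.034 d.

θ_c ≈ 3.03 d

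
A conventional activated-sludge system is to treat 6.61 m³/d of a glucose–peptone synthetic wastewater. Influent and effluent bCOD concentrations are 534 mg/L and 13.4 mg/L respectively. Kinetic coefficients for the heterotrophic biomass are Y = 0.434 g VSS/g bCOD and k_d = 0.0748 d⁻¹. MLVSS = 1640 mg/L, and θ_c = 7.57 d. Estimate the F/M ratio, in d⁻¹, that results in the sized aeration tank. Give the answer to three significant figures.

F/M ≈ 0.489 d⁻¹

Rearranging the biomass balance for a CMAS with decay, V = Y·Q·ΔS·θ_c / [X·(1+k_d θ_c)] = 0.434 × 6.61 × (534 − 13.4) × 7.57 / [1640 × (1 + 0.0748 × 7.57)] = 1.13×10^4 / 2569 = 4.401 m³.
F/M = applied load / biomass = Q·S₀/(V·X) = 6.61 × 534 / (4.401 × 1640) = 0.4890 d⁻¹.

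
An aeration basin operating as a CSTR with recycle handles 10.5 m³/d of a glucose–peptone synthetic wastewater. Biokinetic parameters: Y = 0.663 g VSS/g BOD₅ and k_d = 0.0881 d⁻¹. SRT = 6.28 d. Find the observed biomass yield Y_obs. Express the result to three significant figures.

Y_obs ≈ 0.427 g VSS/g BOD₅

Y_obs = Y / (1 + k_d θ_c) = 0.663 / (1 + 0.0881 × 6.28) = 0.663 / 1.553 = 0.4268.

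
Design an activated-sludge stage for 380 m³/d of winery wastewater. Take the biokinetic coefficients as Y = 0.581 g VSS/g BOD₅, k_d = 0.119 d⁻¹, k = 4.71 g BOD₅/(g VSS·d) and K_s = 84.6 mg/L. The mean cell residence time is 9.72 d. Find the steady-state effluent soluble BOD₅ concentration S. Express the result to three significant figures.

S ≈ 7.46 mg/L

Effluent substrate depends only on kinetics and SRT: S = K_s(1 + k_d θ_c) / [θ_c(Yk − k_d) − 1] = 84.6 × (1 + 0.119 × 9.72) / [9.72 × (0.581 × 4.71 − 0.119) − 1] = 182.5 / 24.44 = 7.465 mg/L.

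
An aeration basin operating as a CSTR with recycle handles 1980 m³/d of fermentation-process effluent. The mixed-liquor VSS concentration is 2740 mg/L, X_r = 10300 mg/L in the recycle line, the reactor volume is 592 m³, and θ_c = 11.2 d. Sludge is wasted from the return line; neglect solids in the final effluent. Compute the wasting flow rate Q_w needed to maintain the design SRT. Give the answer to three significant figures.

Wasting from the return line (neglecting effluent solids): Q_w = V·X / (θ_c·X_r) = 592.0 × 2740 / (11.2 × 10300) = 14.06 m³/d.

Q_w ≈ 14.1 m³/d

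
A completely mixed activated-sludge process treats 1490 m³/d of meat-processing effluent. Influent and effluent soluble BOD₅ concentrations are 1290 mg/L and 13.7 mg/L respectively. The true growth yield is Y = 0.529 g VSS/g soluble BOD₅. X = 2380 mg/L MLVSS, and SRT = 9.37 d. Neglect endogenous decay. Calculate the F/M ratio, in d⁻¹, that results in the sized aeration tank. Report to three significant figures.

F/M ≈ 0.204 d⁻¹

Biomass mass balance (decay neglected): V·X = Y·Q·(S₀ − S)·θ_c, so V = 0.529 × 1490 × (1290 − 13.7) × 9.37 / 2380 = 3961 m³.
F/M = applied load / biomass = Q·S₀/(V·X) = 1490 × 1290 / (3961 × 2380) = 0.2039 d⁻¹.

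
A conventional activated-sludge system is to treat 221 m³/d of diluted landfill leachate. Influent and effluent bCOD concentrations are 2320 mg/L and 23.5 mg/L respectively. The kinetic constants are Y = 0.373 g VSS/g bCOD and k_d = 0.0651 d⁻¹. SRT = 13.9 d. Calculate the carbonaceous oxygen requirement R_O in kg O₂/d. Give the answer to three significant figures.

Observed yield with endogenous decay: Y_obs = Y / (1 + k_d·θ_c) = 0.373 / (1 + 0.0651 × 13.9) = 0.373 / 1.905 = 0.1958 g VSS/g bCOD.
Q·(S₀ − S) = 221 × (2320 − 23.5) × 10⁻³ = 507.5 kg/d removed.
P_X = Y_obs·Q·(S₀ − S) = 0.1958 × 507.5 = 99.38 kg VSS/d.
Carbonaceous O₂ demand = substrate oxidised − cell-mass equivalent = 507.5 − 1.42 × 99.38 = 366.4 kg O₂/d.

R_O ≈ 366 kg O₂/d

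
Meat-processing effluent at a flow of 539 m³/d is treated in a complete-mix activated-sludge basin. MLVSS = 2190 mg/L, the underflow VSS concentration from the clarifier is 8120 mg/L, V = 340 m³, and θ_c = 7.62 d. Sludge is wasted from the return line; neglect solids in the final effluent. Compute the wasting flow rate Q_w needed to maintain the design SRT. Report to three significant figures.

Q_w ≈ 12.0 m³/d

θ_c = V·X/(Q_w·X_r) when wasting from the recycle, so Q_w = V·X/(θ_c·X_r) = 340.0 × 2190 / (7.62 × 8120) = 12.03 m³/d.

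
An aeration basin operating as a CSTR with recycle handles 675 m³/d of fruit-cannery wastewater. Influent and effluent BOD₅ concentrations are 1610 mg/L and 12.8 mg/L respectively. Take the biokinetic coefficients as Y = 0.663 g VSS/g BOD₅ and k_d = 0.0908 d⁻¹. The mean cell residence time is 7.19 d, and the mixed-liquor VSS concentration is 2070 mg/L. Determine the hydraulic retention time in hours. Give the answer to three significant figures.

τ ≈ 53.4 h

From the SRT design equation V = Y Q (S₀−S) θ_c / [X (1 + k_d θ_c)] = 0.663 × 675 × (1610 − 12.8) × 7.19 / [2070 × (1 + 0.0908 × 7.19)] = 5.14×10^6 / 3421 = 1502 m³.
τ = V/Q = 1502/675 = 2.225 d, or 53.41 h.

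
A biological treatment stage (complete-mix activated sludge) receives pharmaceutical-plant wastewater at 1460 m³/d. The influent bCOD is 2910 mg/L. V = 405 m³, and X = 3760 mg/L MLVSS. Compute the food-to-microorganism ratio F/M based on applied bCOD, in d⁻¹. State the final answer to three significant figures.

F/M ≈ 2.79 d⁻¹

F/M = applied load / biomass = Q·S₀/(V·X) = 1460 × 2910 / (405.0 × 3760) = 2.790 d⁻¹.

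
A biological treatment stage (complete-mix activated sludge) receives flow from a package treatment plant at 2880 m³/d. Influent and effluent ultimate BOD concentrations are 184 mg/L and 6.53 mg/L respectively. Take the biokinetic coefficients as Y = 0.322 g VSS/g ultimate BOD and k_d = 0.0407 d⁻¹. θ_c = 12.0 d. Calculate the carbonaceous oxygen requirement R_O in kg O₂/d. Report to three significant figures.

Y_obs = Y / (1 + k_d θ_c) = 0.322 / (1 + 0.0407 × 12.0) = 0.322 / 1.488 = 0.2163.
Mass of ultimate BOD removed per day: Q(S₀ − S) = 2880 × 177.5 g/m³ = 511.1 kg/d.
Biomass synthesised: P_X = Y_obs × 511.1 = 110.6 kg VSS/d.
R_O = Q·ΔS − 1.42 P_X = 511.1 − 157.0 = 354.1 kg O₂/d.

R_O ≈ 354 kg O₂/d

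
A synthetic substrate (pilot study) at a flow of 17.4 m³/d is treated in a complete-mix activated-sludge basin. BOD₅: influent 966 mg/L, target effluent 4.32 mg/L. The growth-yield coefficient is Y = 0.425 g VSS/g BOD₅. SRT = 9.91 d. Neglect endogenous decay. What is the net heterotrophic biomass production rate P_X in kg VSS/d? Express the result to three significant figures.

P_X ≈ 7.11 kg VSS/d

Since k_d ≈ 0, Y_obs = Y = 0.425 g VSS/g BOD₅.
Mass of BOD₅ removed per day: Q(S₀ − S) = 17.4 × 961.7 g/m³ = 16.73 kg/d.
Biomass produced: P_X = Y_obs·Q·ΔS = 0.4250 × 16.73 ≈ 7.112 kg VSS/d.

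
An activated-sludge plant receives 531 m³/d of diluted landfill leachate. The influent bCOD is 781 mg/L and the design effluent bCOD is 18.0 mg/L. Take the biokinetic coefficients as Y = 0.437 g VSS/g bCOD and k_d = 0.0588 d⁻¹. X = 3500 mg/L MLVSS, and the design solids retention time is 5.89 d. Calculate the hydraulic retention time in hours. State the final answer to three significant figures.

Rearranging the biomass balance for a CMAS with decay, V = Y·Q·ΔS·θ_c / [X·(1+k_d θ_c)] = 0.437 × 531 × (781 − 18.0) × 5.89 / [3500 × (1 + 0.0588 × 5.89)] = 1.04×10^6 / 4712 = 221.3 m³.
Hydraulic retention time τ = V/Q = 221.3 / 531 = 0.4168 d = 10.00 h.

τ ≈ 10.0 h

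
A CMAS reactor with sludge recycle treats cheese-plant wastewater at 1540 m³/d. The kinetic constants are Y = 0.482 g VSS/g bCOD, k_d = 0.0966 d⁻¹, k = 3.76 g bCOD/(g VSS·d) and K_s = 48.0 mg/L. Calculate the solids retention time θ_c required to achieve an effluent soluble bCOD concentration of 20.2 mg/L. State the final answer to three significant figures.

Specific growth rate at S = 20.2 mg/L: μ = YkS/(K_s+S) = 0.482·3.76·20.2/(48.0+20.2) = 0.5368 d⁻¹.
Then 1/θ_c = μ − k_d = 0.5368 − 0.0966 = 0.4402 d⁻¹, giving θ_c = 2.272 d.

θ_c ≈ 2.27 d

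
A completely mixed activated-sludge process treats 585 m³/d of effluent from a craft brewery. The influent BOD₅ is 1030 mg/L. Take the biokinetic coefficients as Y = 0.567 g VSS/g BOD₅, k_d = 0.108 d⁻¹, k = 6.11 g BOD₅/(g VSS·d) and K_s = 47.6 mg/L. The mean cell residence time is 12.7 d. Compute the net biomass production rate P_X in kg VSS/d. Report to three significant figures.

For a completely mixed reactor with recycle the Lawrence–McCarty relation gives S = K_s·(1 + k_d·θ_c) / [θ_c·(Y·k − k_d) − 1] = 47.6 × (1 + 0.108 × 12.7) / [12.7 × (0.567 × 6.11 − 0.108) − 1] = 112.9 / 41.63 = 2.712 mg/L.
Y_obs = Y / (1 + k_d θ_c) = 0.567 / (1 + 0.108 × 12.7) = 0.567 / 2.372 = 0.2391.
ΔS = 1030 − 2.71 = 1027 mg/L, so the substrate removal rate is 585 × 1027/1000 = 601.0 kg BOD₅/d.
Biomass produced: P_X = Y_obs·Q·ΔS = 0.2391 × 601.0 ≈ 143.7 kg VSS/d.

P_X ≈ 144 kg VSS/d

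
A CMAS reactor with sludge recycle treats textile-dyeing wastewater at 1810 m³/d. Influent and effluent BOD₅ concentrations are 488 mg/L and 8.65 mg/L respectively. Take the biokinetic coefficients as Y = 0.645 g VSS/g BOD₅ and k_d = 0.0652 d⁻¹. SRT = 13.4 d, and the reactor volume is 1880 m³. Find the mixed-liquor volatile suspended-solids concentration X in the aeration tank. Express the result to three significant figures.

From V·X·(1 + k_d·θ_c) = Y·Q·(S₀ − S)·θ_c: X = 0.645 × 1810 × (488 − 8.65) × 13.4 / [1880 × (1 + 0.0652 × 13.4)] = 2129 mg/L.

X ≈ 2130 mg/L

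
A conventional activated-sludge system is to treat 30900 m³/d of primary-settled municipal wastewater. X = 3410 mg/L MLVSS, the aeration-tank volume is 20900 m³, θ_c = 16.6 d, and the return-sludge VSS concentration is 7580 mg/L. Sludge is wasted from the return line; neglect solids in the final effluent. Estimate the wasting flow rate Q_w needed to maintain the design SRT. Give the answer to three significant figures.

Q_w ≈ 566 m³/d

θ_c = V·X/(Q_w·X_r) when wasting from the recycle, so Q_w = V·X/(θ_c·X_r) = 20900 × 3410 / (16.6 × 7580) = 566.4 m³/d.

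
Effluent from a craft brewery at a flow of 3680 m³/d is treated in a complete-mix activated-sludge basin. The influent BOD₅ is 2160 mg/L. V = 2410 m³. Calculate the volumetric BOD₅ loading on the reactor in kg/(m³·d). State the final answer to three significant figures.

L_v = Q S₀ / V = 3680 × 2160 × 10⁻³ / 2410 = 3.298 kg/(m³·d).

L_v ≈ 3.30 kg BOD₅/(m³·d)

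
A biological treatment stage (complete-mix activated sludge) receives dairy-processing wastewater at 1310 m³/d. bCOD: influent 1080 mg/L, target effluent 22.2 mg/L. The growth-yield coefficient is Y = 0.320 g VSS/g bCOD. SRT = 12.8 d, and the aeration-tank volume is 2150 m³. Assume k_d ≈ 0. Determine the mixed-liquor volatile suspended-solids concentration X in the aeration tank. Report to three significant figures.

X ≈ 2640 mg/L

Without decay, X = Y Q (S₀−S) θ_c / V = 0.320 × 1310 × (1080 − 22.2) × 12.8 / 2150 = 2640 mg/L.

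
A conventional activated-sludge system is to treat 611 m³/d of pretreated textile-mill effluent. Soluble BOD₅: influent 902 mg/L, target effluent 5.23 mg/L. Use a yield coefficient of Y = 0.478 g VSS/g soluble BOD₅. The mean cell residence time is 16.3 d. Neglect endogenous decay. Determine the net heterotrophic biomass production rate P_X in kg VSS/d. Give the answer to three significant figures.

P_X ≈ 262 kg VSS/d

No decay correction is needed, so Y_obs = Y = 0.478.
ΔS = 902 − 5.23 = 896.8 mg/L, so the substrate removal rate is 611 × 896.8/1000 = 547.9 kg soluble BOD₅/d.
So the net sludge growth is P_X = 0.4780 × 547.9 = 261.9 kg VSS/d.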